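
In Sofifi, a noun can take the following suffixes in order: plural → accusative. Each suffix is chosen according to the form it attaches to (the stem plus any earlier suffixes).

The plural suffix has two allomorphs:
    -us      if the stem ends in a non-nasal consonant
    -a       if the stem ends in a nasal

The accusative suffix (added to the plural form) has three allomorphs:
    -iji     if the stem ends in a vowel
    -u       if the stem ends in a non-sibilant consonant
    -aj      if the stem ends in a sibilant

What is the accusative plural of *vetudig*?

*vetudig*: final consonant = /g/, non-nasal → -us → *vetudigus*.
Since the final sound of the plural form *vetudigus* is /s/ (a sibilant), it takes -aj, giving *vetudigusaj*.

vetudigusaj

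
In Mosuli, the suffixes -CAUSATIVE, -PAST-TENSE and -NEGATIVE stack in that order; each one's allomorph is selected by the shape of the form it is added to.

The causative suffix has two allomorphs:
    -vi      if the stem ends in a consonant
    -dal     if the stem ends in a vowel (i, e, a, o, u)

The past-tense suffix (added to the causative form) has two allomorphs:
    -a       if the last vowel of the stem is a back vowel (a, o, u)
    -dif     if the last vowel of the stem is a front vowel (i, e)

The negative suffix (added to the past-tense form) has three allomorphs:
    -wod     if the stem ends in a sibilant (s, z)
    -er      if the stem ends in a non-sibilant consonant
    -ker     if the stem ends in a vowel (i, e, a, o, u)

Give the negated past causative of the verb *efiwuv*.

efiwuvvidifer

Since the final sound of *efiwuv* is /v/ (a consonant), it takes -vi, giving *efiwuvvi*.
The causative form *efiwuvvi*: last vowel = /i/, a front vowel → -dif → *efiwuvvidif*.
The past-tense form *efiwuvvidif*: final sound = /f/, a non-sibilant consonant → -er → *efiwuvvidifer*.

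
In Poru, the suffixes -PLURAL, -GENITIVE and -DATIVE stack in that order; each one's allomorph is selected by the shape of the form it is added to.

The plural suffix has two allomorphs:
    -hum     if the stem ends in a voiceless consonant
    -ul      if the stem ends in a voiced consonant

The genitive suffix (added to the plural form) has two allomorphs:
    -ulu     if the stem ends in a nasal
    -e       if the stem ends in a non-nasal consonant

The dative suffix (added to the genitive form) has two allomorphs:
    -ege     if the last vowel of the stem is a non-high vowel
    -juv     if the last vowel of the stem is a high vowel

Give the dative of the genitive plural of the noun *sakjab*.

*sakjab*: final consonant = /b/, voiced → -ul → *sakjabul*.
Since the final consonant of the plural form *sakjabul* is /l/ (non-nasal), it takes -e, giving *sakjabule*.
The genitive form *sakjabule*: last vowel = /e/, a non-high vowel → -ege → *sakjabuleege*.

sakjabuleege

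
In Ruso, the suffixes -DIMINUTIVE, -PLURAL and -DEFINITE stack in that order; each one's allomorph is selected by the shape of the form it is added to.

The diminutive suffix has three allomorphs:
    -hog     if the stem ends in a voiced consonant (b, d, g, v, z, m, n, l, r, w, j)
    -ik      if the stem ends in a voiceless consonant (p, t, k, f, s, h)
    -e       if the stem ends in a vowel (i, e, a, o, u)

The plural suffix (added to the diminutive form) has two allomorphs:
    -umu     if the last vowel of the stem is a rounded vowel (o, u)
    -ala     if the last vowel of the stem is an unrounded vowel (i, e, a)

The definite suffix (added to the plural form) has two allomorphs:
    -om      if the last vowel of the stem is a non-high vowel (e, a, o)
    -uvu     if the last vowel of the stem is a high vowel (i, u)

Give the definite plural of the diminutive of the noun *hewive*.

hewiveealaom

*hewive* — final sound /e/ (a vowel) → -e → *hewivee*.
The last vowel of the diminutive form *hewivee* is /e/, which is an unrounded vowel, so the plural suffix is -ala, giving *hewiveeala*.
The last vowel of the plural form *hewiveeala* is /a/, which is a non-high vowel, so the definite suffix is -om, giving *hewiveealaom*.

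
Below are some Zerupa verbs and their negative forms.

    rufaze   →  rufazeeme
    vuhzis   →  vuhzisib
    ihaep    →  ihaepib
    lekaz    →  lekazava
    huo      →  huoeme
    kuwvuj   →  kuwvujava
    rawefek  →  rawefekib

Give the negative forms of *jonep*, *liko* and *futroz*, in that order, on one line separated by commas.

jonepib, likoeme, futrozava

The suffix is conditioned by the final sound: -ib when the stem ends in a voiceless consonant (*vuhzis*, *ihaep*, *rawefek*); -ava when the stem ends in a voiced consonant (*lekaz*, *kuwvuj*); -eme when the stem ends in a vowel (*rufaze*, *huo*).
*jonep* — final sound /p/ (a voiceless consonant) → -ib → *jonepib*.
Since the final sound of *liko* is /o/ (a vowel), it takes -eme, giving *likoeme*.
The final sound of *futroz* is /z/, which is a voiced consonant, so the suffix is -ava, giving *futrozava*.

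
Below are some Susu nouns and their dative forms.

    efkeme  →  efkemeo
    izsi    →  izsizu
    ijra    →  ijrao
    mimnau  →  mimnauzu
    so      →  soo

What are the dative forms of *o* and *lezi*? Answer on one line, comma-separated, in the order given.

The suffix is conditioned by the last vowel: -zu when the last vowel of the stem is a high vowel (*izsi*, *mimnau*); -o when the last vowel of the stem is a non-high vowel (*efkeme*, *ijra*, *so*).
*o*: last vowel = /o/, a non-high vowel → -o → *oo*.
*lezi* — last vowel /i/ (a high vowel) → -zu → *lezizu*.

oo, lezizu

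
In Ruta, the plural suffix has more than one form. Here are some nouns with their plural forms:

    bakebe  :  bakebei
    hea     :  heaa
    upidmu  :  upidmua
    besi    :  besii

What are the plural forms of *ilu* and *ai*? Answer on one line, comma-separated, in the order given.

ilua, aii

The pattern is front/back vowel harmony: -i when the last vowel of the stem is a front vowel (*bakebe*, *besi*); -a when the last vowel of the stem is a back vowel (*hea*, *upidmu*).
Since the last vowel of *ilu* is /u/ (a back vowel), it takes -a, giving *ilua*.
*ai* — last vowel /i/ (a front vowel) → -i → *aii*.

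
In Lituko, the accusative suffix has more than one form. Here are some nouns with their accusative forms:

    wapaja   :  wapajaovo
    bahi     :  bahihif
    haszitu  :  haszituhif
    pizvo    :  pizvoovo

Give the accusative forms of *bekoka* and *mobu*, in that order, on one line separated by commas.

bekokaovo, mobuhif

The alternation tracks the last vowel of the stem — -hif when the last vowel of the stem is a high vowel (*bahi*, *haszitu*); -ovo when the last vowel of the stem is a non-high vowel (*wapaja*, *pizvo*).
*bekoka* — last vowel /a/ (a non-high vowel) → -ovo → *bekokaovo*.
*mobu*: last vowel = /u/, a high vowel → -hif → *mobuhif*.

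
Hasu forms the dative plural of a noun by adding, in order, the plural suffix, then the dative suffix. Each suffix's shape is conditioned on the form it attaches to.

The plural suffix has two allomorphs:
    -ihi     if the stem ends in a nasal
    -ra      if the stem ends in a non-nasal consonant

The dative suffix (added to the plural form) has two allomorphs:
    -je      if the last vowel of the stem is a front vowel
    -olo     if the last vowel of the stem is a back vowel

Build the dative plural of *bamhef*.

bamhefraolo

Since the final consonant of *bamhef* is /f/ (non-nasal), it takes -ra, giving *bamhefra*.
The plural form *bamhefra*: last vowel = /a/, a back vowel → -olo → *bamhefraolo*.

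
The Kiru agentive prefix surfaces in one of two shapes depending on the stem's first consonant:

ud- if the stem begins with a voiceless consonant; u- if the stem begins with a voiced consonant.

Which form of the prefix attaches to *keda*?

The first consonant of *keda* is /k/, which is voiceless, so the prefix is ud-.

ud-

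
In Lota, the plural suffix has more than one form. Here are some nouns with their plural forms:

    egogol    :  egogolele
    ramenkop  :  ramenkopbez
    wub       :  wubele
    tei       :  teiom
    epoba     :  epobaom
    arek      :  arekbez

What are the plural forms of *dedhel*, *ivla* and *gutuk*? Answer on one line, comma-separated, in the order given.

The suffix is conditioned by the final sound: -bez when the stem ends in a voiceless consonant (*ramenkop*, *arek*); -ele when the stem ends in a voiced consonant (*egogol*, *wub*); -om when the stem ends in a vowel (*tei*, *epoba*).
*dedhel* — final sound /l/ (a voiced consonant) → -ele → *dedhelele*.
The final sound of *ivla* is /a/, which is a vowel, so the suffix is -om, giving *ivlaom*.
Since the final sound of *gutuk* is /k/ (a voiceless consonant), it takes -bez, giving *gutukbez*.

dedhelele, ivlaom, gutukbez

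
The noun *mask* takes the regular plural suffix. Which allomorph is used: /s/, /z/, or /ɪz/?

/s/

The stem *mask* ends in a voiceless non-sibilant consonant.
The plural suffix surfaces as /ɪz/ after sibilants, /s/ after other voiceless consonants, and /z/ after other voiced sounds.
So the plural -s on *mask* is pronounced /s/.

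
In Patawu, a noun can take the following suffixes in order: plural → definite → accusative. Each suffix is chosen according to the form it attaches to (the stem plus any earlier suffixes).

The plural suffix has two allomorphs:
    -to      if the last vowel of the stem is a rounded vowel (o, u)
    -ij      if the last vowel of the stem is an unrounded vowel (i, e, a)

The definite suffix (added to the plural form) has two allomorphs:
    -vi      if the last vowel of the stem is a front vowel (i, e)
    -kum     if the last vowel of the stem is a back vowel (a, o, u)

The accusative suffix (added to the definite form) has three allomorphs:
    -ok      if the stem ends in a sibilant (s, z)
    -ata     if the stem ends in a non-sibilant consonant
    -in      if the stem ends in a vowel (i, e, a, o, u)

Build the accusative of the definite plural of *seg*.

The last vowel of *seg* is /e/, which is an unrounded vowel, so the plural suffix is -ij, giving *segij*.
The plural form *segij* — last vowel /i/ (a front vowel) → -vi → *segijvi*.
The final sound of the definite form *segijvi* is /i/, which is a vowel, so the accusative suffix is -in, giving *segijviin*.

segijviin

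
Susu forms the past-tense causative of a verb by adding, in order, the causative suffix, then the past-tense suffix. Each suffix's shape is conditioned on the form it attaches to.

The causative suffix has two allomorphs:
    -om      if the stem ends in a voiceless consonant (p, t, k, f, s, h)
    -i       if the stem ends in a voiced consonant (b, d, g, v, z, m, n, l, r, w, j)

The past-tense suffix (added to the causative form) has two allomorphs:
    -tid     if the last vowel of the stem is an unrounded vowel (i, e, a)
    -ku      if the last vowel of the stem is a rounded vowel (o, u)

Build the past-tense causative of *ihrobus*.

ihrobusomku

*ihrobus*: final consonant = /s/, voiceless → -om → *ihrobusom*.
Since the last vowel of the causative form *ihrobusom* is /o/ (a rounded vowel), it takes -ku, giving *ihrobusomku*.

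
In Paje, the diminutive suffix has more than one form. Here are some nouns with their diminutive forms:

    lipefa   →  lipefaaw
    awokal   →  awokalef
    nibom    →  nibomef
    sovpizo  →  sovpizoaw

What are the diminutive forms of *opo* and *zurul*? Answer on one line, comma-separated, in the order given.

opoaw, zurulef

The pattern is consonant vs. vowel: -ef when the stem ends in a consonant (*awokal*, *nibom*); -aw when the stem ends in a vowel (*lipefa*, *sovpizo*).
*opo* — final sound /o/ (a vowel) → -aw → *opoaw*.
The final sound of *zurul* is /l/, which is a consonant, so the suffix is -ef, giving *zurulef*.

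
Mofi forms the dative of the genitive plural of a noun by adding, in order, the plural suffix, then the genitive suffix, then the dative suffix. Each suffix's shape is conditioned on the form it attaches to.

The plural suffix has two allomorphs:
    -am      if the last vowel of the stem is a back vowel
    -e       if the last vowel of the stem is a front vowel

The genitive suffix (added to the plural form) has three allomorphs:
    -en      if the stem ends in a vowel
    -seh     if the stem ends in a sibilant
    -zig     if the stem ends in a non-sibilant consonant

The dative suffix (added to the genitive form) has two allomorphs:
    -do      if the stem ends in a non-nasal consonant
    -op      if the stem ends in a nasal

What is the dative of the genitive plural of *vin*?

*vin* — last vowel /i/ (a front vowel) → -e → *vine*.
The plural form *vine*: final sound = /e/, a vowel → -en → *vineen*.
The final consonant of the genitive form *vineen* is /n/, which is a nasal, so the dative suffix is -op, giving *vineenop*.

vineenop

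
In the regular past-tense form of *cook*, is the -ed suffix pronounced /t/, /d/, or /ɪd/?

/t/

The stem *cook* ends in a voiceless consonant other than /t/.
The -ed suffix is realized as /ɪd/ after /t, d/; as /t/ after other voiceless consonants; and as /d/ after other voiced sounds.
So -ed on *cook* is pronounced /t/.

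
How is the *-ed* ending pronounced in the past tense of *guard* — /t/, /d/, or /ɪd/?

The stem *guard* ends in /t/ or /d/.
The -ed suffix is realized as /ɪd/ after /t, d/; as /t/ after other voiceless consonants; and as /d/ after other voiced sounds.
So -ed on *guard* is pronounced /ɪd/.

/ɪd/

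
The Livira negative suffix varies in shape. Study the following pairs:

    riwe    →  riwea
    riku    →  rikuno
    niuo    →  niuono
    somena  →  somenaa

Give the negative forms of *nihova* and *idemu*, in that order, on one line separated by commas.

nihovaa, idemuno

The pattern is rounding harmony: -no when the last vowel of the stem is a rounded vowel (*riku*, *niuo*); -a when the last vowel of the stem is an unrounded vowel (*riwe*, *somena*).
The last vowel of *nihova* is /a/, which is an unrounded vowel, so the suffix is -a, giving *nihovaa*.
*idemu* — last vowel /u/ (a rounded vowel) → -no → *idemuno*.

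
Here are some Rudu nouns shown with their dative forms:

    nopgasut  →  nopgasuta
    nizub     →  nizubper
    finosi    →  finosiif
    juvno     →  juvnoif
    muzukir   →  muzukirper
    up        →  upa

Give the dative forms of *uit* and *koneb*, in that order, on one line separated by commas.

uita, konebper

The alternation tracks the final sound of the stem — -a when the stem ends in a voiceless consonant (*nopgasut*, *up*); -per when the stem ends in a voiced consonant (*nizub*, *muzukir*); -if when the stem ends in a vowel (*finosi*, *juvno*).
The final sound of *uit* is /t/, which is a voiceless consonant, so the suffix is -a, giving *uita*.
The final sound of *koneb* is /b/, which is a voiced consonant, so the suffix is -per, giving *konebper*.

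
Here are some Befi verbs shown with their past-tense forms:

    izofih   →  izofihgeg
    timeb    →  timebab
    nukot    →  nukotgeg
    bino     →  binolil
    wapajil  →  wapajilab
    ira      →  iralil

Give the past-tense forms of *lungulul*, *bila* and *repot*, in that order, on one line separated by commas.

lungululab, bilalil, repotgeg

The suffix is conditioned by the final sound: -geg when the stem ends in a voiceless consonant (*izofih*, *nukot*); -ab when the stem ends in a voiced consonant (*timeb*, *wapajil*); -lil when the stem ends in a vowel (*bino*, *ira*).
Since the final sound of *lungulul* is /l/ (a voiced consonant), it takes -ab, giving *lungululab*.
*bila* — final sound /a/ (a vowel) → -lil → *bilalil*.
*repot* — final sound /t/ (a voiceless consonant) → -geg → *repotgeg*.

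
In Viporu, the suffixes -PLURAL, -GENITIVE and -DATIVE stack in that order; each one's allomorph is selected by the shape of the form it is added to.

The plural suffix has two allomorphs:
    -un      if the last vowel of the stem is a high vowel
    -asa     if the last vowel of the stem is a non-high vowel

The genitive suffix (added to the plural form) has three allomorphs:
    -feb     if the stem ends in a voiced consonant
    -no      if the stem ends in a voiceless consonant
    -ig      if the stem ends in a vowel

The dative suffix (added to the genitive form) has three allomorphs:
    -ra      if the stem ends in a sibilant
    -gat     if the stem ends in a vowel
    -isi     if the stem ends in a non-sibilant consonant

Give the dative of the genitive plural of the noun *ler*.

lerasaigisi

*ler* — last vowel /e/ (a non-high vowel) → -asa → *lerasa*.
The plural form *lerasa*: final sound = /a/, a vowel → -ig → *lerasaig*.
Since the final sound of the genitive form *lerasaig* is /g/ (a non-sibilant consonant), it takes -isi, giving *lerasaigisi*.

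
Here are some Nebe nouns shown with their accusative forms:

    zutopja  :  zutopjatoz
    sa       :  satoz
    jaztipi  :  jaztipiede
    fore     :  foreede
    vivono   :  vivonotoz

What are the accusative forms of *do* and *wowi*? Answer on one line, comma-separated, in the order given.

Looking at the last vowel of each stem: -ede when the last vowel of the stem is a front vowel (*jaztipi*, *fore*); -toz when the last vowel of the stem is a back vowel (*zutopja*, *sa*, *vivono*).
*do*: last vowel = /o/, a back vowel → -toz → *dotoz*.
Since the last vowel of *wowi* is /i/ (a front vowel), it takes -ede, giving *wowiede*.

dotoz, wowiede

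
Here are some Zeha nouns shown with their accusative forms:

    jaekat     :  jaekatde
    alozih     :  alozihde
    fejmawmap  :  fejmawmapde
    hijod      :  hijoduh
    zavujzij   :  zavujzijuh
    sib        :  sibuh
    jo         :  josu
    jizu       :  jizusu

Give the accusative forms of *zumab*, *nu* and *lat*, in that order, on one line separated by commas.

zumabuh, nusu, latde

Looking at the final sound of each stem: -de when the stem ends in a voiceless consonant (*jaekat*, *alozih*, *fejmawmap*); -uh when the stem ends in a voiced consonant (*hijod*, *zavujzij*, *sib*); -su when the stem ends in a vowel (*jo*, *jizu*).
*zumab*: final sound = /b/, a voiced consonant → -uh → *zumabuh*.
*nu* — final sound /u/ (a vowel) → -su → *nusu*.
The final sound of *lat* is /t/, which is a voiceless consonant, so the suffix is -de, giving *latde*.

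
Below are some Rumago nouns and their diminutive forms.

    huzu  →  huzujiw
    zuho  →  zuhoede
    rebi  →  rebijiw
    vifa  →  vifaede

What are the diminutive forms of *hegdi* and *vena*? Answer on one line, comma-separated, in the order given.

hegdijiw, venaede

The suffix is conditioned by the last vowel: -jiw when the last vowel of the stem is a high vowel (*huzu*, *rebi*); -ede when the last vowel of the stem is a non-high vowel (*zuho*, *vifa*).
*hegdi*: last vowel = /i/, a high vowel → -jiw → *hegdijiw*.
*vena* — last vowel /a/ (a non-high vowel) → -ede → *venaede*.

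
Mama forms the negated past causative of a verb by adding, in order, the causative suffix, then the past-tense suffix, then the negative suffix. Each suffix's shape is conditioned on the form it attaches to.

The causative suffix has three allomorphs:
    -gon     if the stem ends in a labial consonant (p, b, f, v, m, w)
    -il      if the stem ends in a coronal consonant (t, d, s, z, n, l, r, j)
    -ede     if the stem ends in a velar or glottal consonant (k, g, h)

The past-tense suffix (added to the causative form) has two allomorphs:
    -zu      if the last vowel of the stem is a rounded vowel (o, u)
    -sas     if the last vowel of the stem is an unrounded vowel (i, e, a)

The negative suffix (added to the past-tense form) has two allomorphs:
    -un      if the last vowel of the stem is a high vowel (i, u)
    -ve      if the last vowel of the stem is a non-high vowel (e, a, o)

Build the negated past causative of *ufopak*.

ufopakedesasve

The final consonant of *ufopak* is /k/, which is velar/glottal, so the causative suffix is -ede, giving *ufopakede*.
The causative form *ufopakede* — last vowel /e/ (an unrounded vowel) → -sas → *ufopakedesas*.
The last vowel of the past-tense form *ufopakedesas* is /a/, which is a non-high vowel, so the negative suffix is -ve, giving *ufopakedesasve*.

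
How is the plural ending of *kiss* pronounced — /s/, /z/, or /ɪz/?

The stem *kiss* ends in a sibilant (/s, z, ʃ, ʒ, tʃ, dʒ/).
The plural suffix surfaces as /ɪz/ after sibilants, /s/ after other voiceless consonants, and /z/ after other voiced sounds.
So the plural -s on *kiss* is pronounced /ɪz/.

/ɪz/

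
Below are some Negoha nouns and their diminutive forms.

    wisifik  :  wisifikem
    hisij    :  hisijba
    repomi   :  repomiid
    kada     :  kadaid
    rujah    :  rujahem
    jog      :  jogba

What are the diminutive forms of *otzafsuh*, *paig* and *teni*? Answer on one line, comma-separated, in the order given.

The alternation tracks the final sound of the stem — -em when the stem ends in a voiceless consonant (*wisifik*, *rujah*); -ba when the stem ends in a voiced consonant (*hisij*, *jog*); -id when the stem ends in a vowel (*repomi*, *kada*).
*otzafsuh*: final sound = /h/, a voiceless consonant → -em → *otzafsuhem*.
*paig* — final sound /g/ (a voiced consonant) → -ba → *paigba*.
Since the final sound of *teni* is /i/ (a vowel), it takes -id, giving *teniid*.

otzafsuhem, paigba, teniid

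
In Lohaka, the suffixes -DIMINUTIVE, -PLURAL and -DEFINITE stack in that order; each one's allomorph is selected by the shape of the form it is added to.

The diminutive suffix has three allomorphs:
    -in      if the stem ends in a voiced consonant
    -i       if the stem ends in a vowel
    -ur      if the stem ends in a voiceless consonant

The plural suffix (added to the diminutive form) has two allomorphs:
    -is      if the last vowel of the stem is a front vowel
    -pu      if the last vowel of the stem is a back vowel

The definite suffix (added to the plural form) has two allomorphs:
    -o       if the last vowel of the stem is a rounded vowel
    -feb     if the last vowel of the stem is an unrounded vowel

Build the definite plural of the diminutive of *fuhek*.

Since the final sound of *fuhek* is /k/ (a voiceless consonant), it takes -ur, giving *fuhekur*.
Since the last vowel of the diminutive form *fuhekur* is /u/ (a back vowel), it takes -pu, giving *fuhekurpu*.
Since the last vowel of the plural form *fuhekurpu* is /u/ (a rounded vowel), it takes -o, giving *fuhekurpuo*.

fuhekurpuo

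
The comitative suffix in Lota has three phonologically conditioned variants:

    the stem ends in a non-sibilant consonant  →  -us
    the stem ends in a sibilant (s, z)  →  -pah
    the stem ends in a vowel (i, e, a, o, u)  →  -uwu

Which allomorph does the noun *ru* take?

-uwu

*ru*: final sound = /u/, a vowel → -uwu.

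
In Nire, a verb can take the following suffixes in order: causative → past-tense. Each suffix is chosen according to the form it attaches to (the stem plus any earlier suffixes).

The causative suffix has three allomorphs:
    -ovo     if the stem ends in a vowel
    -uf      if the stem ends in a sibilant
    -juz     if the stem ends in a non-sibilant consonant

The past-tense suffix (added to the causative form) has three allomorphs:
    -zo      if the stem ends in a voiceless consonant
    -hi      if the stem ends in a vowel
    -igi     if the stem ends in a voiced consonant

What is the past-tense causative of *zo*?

zoovohi

Since the final sound of *zo* is /o/ (a vowel), it takes -ovo, giving *zoovo*.
The final sound of the causative form *zoovo* is /o/, which is a vowel, so the past-tense suffix is -hi, giving *zoovohi*.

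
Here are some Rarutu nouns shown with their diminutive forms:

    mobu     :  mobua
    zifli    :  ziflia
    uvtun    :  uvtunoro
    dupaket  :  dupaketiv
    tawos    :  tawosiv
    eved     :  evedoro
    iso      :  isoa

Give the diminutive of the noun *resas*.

resasiv

The alternation tracks the final sound of the stem — -iv when the stem ends in a voiceless consonant (*dupaket*, *tawos*); -oro when the stem ends in a voiced consonant (*uvtun*, *eved*); -a when the stem ends in a vowel (*mobu*, *zifli*, *iso*).
*resas* — final sound /s/ (a voiceless consonant) → -iv → *resasiv*.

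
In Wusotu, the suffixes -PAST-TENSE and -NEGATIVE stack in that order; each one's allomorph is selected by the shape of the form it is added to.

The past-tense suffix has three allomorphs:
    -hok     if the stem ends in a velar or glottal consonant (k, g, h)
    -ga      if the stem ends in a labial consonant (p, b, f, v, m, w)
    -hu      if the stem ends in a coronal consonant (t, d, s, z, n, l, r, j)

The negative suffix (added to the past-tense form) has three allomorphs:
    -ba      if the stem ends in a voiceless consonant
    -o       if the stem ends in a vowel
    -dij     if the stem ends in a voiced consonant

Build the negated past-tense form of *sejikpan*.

sejikpanhuo

Since the final consonant of *sejikpan* is /n/ (coronal), it takes -hu, giving *sejikpanhu*.
Since the final sound of the past-tense form *sejikpanhu* is /u/ (a vowel), it takes -o, giving *sejikpanhuo*.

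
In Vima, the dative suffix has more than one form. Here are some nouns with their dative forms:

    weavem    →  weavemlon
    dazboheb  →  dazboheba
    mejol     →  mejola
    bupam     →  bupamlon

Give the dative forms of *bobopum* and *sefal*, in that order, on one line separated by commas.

The alternation tracks the final consonant of the stem — -lon when the stem ends in a nasal (*weavem*, *bupam*); -a when the stem ends in a non-nasal consonant (*dazboheb*, *mejol*).
The final consonant of *bobopum* is /m/, which is a nasal, so the suffix is -lon, giving *bobopumlon*.
The final consonant of *sefal* is /l/, which is non-nasal, so the suffix is -a, giving *sefala*.

bobopumlon, sefala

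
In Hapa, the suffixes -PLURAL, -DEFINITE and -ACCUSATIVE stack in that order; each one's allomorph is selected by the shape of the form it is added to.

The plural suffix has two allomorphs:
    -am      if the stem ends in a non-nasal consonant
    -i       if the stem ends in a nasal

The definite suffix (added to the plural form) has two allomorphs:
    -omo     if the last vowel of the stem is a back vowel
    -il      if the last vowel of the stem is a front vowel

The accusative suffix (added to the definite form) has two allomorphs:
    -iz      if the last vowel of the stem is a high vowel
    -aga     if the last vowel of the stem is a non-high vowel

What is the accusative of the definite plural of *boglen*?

bogleniiliz

*boglen*: final consonant = /n/, a nasal → -i → *bogleni*.
The plural form *bogleni*: last vowel = /i/, a front vowel → -il → *bogleniil*.
The definite form *bogleniil* — last vowel /i/ (a high vowel) → -iz → *bogleniiliz*.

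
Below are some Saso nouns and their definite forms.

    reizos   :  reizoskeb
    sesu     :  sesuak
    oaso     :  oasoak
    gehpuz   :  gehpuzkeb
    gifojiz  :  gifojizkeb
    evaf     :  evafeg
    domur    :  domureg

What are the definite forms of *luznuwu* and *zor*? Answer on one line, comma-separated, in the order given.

luznuwuak, zoreg

Looking at the final sound of each stem: -keb when the stem ends in a sibilant (*reizos*, *gehpuz*, *gifojiz*); -eg when the stem ends in a non-sibilant consonant (*evaf*, *domur*); -ak when the stem ends in a vowel (*sesu*, *oaso*).
The final sound of *luznuwu* is /u/, which is a vowel, so the suffix is -ak, giving *luznuwuak*.
*zor*: final sound = /r/, a non-sibilant consonant → -eg → *zoreg*.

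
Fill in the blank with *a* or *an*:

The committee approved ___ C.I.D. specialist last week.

The indefinite article is chosen by the initial *sound* of the following word, not its spelling.
The initialism *C.I.D.* is read letter by letter; the first letter, C, is pronounced /siː/, which begins with a consonant sound.
So the article is *a*: The committee approved a C.I.D. specialist last week.

a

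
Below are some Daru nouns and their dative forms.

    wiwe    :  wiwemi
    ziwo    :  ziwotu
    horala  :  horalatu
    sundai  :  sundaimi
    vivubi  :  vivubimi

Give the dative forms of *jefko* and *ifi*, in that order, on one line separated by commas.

Looking at the last vowel of each stem: -mi when the last vowel of the stem is a front vowel (*wiwe*, *sundai*, *vivubi*); -tu when the last vowel of the stem is a back vowel (*ziwo*, *horala*).
Since the last vowel of *jefko* is /o/ (a back vowel), it takes -tu, giving *jefkotu*.
Since the last vowel of *ifi* is /i/ (a front vowel), it takes -mi, giving *ifimi*.

jefkotu, ifimi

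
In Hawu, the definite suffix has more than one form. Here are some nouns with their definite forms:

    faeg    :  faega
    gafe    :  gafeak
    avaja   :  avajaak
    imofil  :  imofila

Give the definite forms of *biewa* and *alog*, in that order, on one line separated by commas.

Looking at the final sound of each stem: -a when the stem ends in a consonant (*faeg*, *imofil*); -ak when the stem ends in a vowel (*gafe*, *avaja*).
The final sound of *biewa* is /a/, which is a vowel, so the suffix is -ak, giving *biewaak*.
The final sound of *alog* is /g/, which is a consonant, so the suffix is -a, giving *aloga*.

biewaak, aloga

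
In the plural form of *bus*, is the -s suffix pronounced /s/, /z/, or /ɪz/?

The stem *bus* ends in a sibilant (/s, z, ʃ, ʒ, tʃ, dʒ/).
The plural suffix surfaces as /ɪz/ after sibilants, /s/ after other voiceless consonants, and /z/ after other voiced sounds.
So the plural -s on *bus* is pronounced /ɪz/.

/ɪz/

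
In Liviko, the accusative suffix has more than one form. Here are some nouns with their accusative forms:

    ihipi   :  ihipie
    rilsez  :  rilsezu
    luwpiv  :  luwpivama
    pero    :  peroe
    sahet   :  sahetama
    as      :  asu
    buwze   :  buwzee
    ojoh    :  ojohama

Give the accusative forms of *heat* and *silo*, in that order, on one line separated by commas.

Looking at the final sound of each stem: -u when the stem ends in a sibilant (*rilsez*, *as*); -ama when the stem ends in a non-sibilant consonant (*luwpiv*, *sahet*, *ojoh*); -e when the stem ends in a vowel (*ihipi*, *pero*, *buwze*).
*heat*: final sound = /t/, a non-sibilant consonant → -ama → *heatama*.
The final sound of *silo* is /o/, which is a vowel, so the suffix is -e, giving *siloe*.

heatama, siloe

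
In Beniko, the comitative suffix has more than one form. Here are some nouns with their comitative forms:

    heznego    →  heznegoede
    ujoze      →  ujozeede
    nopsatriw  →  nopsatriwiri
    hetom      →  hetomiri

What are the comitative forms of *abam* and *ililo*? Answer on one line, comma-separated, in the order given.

The alternation tracks the final sound of the stem — -iri when the stem ends in a consonant (*nopsatriw*, *hetom*); -ede when the stem ends in a vowel (*heznego*, *ujoze*).
The final sound of *abam* is /m/, which is a consonant, so the suffix is -iri, giving *abamiri*.
The final sound of *ililo* is /o/, which is a vowel, so the suffix is -ede, giving *ililoede*.

abamiri, ililoede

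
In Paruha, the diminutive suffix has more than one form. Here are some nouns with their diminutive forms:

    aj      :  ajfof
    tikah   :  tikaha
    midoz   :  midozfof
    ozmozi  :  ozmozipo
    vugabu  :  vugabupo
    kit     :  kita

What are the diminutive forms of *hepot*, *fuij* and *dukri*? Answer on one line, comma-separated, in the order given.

The suffix is conditioned by the final sound: -a when the stem ends in a voiceless consonant (*tikah*, *kit*); -fof when the stem ends in a voiced consonant (*aj*, *midoz*); -po when the stem ends in a vowel (*ozmozi*, *vugabu*).
The final sound of *hepot* is /t/, which is a voiceless consonant, so the suffix is -a, giving *hepota*.
*fuij* — final sound /j/ (a voiced consonant) → -fof → *fuijfof*.
The final sound of *dukri* is /i/, which is a vowel, so the suffix is -po, giving *dukripo*.

hepota, fuijfof, dukripo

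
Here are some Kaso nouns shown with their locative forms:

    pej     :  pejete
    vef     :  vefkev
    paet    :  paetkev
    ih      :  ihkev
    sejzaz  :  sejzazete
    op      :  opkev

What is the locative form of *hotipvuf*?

hotipvufkev

The pattern is voicing of the final consonant: -kev when the stem ends in a voiceless consonant (*vef*, *paet*, *ih*, *op*); -ete when the stem ends in a voiced consonant (*pej*, *sejzaz*).
*hotipvuf*: final consonant = /f/, voiceless → -kev → *hotipvufkev*.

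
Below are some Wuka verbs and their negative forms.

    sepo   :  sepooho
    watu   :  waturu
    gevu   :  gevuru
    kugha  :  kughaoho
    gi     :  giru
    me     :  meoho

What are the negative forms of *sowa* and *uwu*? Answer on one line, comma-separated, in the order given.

sowaoho, uwuru

The pattern is height harmony: -ru when the last vowel of the stem is a high vowel (*watu*, *gevu*, *gi*); -oho when the last vowel of the stem is a non-high vowel (*sepo*, *kugha*, *me*).
*sowa*: last vowel = /a/, a non-high vowel → -oho → *sowaoho*.
*uwu* — last vowel /u/ (a high vowel) → -ru → *uwuru*.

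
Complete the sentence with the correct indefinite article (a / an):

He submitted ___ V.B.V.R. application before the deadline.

a

The indefinite article is chosen by the initial *sound* of the following word, not its spelling.
The initialism *V.B.V.R.* is read letter by letter; the first letter, V, is pronounced /viː/, which begins with a consonant sound.
So the article is *a*: He submitted a V.B.V.R. application before the deadline.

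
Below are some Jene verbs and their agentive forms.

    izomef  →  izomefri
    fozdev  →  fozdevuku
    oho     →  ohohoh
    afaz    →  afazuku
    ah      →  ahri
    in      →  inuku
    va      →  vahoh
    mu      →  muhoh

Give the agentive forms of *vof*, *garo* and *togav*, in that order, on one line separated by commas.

The alternation tracks the final sound of the stem — -ri when the stem ends in a voiceless consonant (*izomef*, *ah*); -uku when the stem ends in a voiced consonant (*fozdev*, *afaz*, *in*); -hoh when the stem ends in a vowel (*oho*, *va*, *mu*).
*vof* — final sound /f/ (a voiceless consonant) → -ri → *vofri*.
Since the final sound of *garo* is /o/ (a vowel), it takes -hoh, giving *garohoh*.
*togav*: final sound = /v/, a voiced consonant → -uku → *togavuku*.

vofri, garohoh, togavuku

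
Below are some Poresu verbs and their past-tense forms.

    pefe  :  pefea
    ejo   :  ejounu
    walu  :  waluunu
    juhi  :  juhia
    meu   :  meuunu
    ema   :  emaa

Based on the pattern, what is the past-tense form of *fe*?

The suffix is conditioned by the last vowel: -unu when the last vowel of the stem is a rounded vowel (*ejo*, *walu*, *meu*); -a when the last vowel of the stem is an unrounded vowel (*pefe*, *juhi*, *ema*).
*fe* — last vowel /e/ (an unrounded vowel) → -a → *fea*.

fea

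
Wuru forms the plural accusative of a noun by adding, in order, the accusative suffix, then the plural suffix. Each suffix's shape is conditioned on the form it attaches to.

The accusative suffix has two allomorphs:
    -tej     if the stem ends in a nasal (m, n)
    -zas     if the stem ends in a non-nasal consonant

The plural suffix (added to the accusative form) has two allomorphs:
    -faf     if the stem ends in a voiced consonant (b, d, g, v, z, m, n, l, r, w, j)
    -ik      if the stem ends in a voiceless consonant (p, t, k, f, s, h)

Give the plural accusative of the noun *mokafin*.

mokafintejfaf

*mokafin*: final consonant = /n/, a nasal → -tej → *mokafintej*.
Since the final consonant of the accusative form *mokafintej* is /j/ (voiced), it takes -faf, giving *mokafintejfaf*.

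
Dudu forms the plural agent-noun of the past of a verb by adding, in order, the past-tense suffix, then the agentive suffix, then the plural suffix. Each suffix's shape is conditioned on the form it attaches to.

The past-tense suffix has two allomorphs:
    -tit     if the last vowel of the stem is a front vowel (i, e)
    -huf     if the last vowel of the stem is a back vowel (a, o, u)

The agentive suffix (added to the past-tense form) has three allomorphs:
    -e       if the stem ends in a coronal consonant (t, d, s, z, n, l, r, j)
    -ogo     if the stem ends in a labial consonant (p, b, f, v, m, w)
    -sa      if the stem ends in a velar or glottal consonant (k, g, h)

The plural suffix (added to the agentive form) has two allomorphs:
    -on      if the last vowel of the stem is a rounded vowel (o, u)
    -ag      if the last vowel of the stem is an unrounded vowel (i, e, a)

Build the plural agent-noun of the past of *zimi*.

The last vowel of *zimi* is /i/, which is a front vowel, so the past-tense suffix is -tit, giving *zimitit*.
The final consonant of the past-tense form *zimitit* is /t/, which is coronal, so the agentive suffix is -e, giving *zimitite*.
The agentive form *zimitite* — last vowel /e/ (an unrounded vowel) → -ag → *zimititeag*.

zimititeag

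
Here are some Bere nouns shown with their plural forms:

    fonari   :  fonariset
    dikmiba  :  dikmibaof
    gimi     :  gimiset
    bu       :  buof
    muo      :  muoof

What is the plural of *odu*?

oduof

The alternation tracks the last vowel of the stem — -set when the last vowel of the stem is a front vowel (*fonari*, *gimi*); -of when the last vowel of the stem is a back vowel (*dikmiba*, *bu*, *muo*).
The last vowel of *odu* is /u/, which is a back vowel, so the suffix is -of, giving *oduof*.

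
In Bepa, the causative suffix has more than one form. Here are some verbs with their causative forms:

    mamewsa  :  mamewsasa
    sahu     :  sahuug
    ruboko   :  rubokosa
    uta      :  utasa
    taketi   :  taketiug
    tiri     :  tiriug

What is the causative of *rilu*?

Looking at the last vowel of each stem: -ug when the last vowel of the stem is a high vowel (*sahu*, *taketi*, *tiri*); -sa when the last vowel of the stem is a non-high vowel (*mamewsa*, *ruboko*, *uta*).
The last vowel of *rilu* is /u/, which is a high vowel, so the suffix is -ug, giving *riluug*.

riluug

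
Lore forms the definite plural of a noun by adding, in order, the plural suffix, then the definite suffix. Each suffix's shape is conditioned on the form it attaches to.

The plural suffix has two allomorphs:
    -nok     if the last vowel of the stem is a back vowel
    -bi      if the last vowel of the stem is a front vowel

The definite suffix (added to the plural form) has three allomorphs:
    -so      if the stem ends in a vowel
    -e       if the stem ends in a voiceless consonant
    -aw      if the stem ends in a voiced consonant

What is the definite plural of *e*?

*e*: last vowel = /e/, a front vowel → -bi → *ebi*.
The final sound of the plural form *ebi* is /i/, which is a vowel, so the definite suffix is -so, giving *ebiso*.

ebiso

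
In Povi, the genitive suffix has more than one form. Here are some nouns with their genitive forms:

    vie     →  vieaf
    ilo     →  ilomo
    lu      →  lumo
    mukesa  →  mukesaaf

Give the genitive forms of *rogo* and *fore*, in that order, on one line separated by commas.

rogomo, foreaf

The alternation tracks the last vowel of the stem — -mo when the last vowel of the stem is a rounded vowel (*ilo*, *lu*); -af when the last vowel of the stem is an unrounded vowel (*vie*, *mukesa*).
*rogo*: last vowel = /o/, a rounded vowel → -mo → *rogomo*.
Since the last vowel of *fore* is /e/ (an unrounded vowel), it takes -af, giving *foreaf*.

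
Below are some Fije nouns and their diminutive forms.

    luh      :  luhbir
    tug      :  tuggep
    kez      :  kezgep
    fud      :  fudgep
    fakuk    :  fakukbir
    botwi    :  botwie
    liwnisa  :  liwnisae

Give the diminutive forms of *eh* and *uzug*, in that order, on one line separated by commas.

ehbir, uzuggep

The pattern is voicing of the final sound: -bir when the stem ends in a voiceless consonant (*luh*, *fakuk*); -gep when the stem ends in a voiced consonant (*tug*, *kez*, *fud*); -e when the stem ends in a vowel (*botwi*, *liwnisa*).
The final sound of *eh* is /h/, which is a voiceless consonant, so the suffix is -bir, giving *ehbir*.
The final sound of *uzug* is /g/, which is a voiced consonant, so the suffix is -gep, giving *uzuggep*.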